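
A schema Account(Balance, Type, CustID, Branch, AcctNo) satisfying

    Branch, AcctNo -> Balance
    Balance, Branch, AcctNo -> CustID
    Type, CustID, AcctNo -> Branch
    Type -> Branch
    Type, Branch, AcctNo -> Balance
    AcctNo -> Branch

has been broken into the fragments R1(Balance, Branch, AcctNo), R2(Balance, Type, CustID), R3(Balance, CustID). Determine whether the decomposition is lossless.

Chase test. Columns are Balance, Type, CustID, Branch, AcctNo; row i has aⱼ where attribute j ∈ Ri, else bᵢⱼ.
Initial tableau (one row per fragment):
  row 1: a1 b12 b13 a4 a5
  row 2: a1 a2 a3 b24 b25
  row 3: a1 b32 a3 b34 b35
No row becomes fully distinguished — the join is lossy.

No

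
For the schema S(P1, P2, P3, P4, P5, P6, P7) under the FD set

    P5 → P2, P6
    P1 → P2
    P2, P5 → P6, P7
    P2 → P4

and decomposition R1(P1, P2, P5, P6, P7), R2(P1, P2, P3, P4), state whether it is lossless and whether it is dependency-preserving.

Lossless test: (P1, P2)⁺ = {P1, P2, P4}, which is a superkey of neither fragment — lossy.
Dependency preservation: every FD's attributes lie within a single fragment, so each can be enforced locally — preserved.

lossy but dependency-preserving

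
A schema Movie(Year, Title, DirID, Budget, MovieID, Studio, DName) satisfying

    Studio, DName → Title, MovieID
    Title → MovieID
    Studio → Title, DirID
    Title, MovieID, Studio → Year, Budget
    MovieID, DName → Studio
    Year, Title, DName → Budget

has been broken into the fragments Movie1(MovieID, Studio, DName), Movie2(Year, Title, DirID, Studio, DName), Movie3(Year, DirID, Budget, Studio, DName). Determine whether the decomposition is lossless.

Yes

Chase test. Columns are Year, Title, DirID, Budget, MovieID, Studio, DName; row i has aⱼ where attribute j ∈ Moviei, else bᵢⱼ.
Initial tableau (one row per fragment):
  row 1: b11 b12 b13 b14 a5 a6 a7
  row 2: a1 a2 a3 b24 b25 a6 a7
  row 3: a1 b32 a3 a4 b35 a6 a7
Rows 1 and 2 agree on Studio, DName; apply Studio, DName→Title, MovieID and equate their Title, MovieID entries.
Rows 1 and 3 agree on Studio, DName; apply Studio, DName→Title, MovieID and equate their Title, MovieID entries.
Rows 1 and 2 agree on Studio; apply Studio→Title, DirID and equate their Title, DirID entries.
Rows 1 and 2 agree on Title, MovieID, Studio; apply Title, MovieID, Studio→Year, Budget and equate their Year, Budget entries.
Rows 1 and 3 agree on Title, MovieID, Studio; apply Title, MovieID, Studio→Year, Budget and equate their Year, Budget entries.
Row 1 is now all distinguished symbols — the join is lossless.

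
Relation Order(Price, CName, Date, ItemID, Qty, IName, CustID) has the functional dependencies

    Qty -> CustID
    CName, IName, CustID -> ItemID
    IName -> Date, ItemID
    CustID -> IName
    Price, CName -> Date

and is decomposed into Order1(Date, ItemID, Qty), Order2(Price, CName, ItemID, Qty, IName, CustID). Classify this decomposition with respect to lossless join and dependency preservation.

lossless but not dependency-preserving

Lossless test: (ItemID, Qty)⁺ = {Date, ItemID, Qty, IName, CustID}, which contains all of one fragment — lossless.
Dependency preservation: the restricted closure of {IName} across the fragments never reaches {Date, ItemID}, so IName → Date, ItemID cannot be enforced without a join — not preserved.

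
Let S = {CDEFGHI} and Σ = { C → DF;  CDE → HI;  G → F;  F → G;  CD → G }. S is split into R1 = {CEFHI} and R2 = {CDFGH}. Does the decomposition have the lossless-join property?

Common attributes: R1 ∩ R2 = {CFH}.
Closure of {CFH}: C → DF applies, adding D; F → G applies, adding G. So (CFH)⁺ = {CDFGH}.
This closure contains every attribute of R2, so R1 ∩ R2 → R2. The join is lossless.

Yes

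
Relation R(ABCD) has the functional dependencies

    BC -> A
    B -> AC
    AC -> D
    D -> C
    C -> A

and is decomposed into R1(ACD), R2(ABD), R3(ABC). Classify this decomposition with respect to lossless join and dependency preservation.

lossless and dependency-preserving

Lossless test (chase): Rows 2 and 3 agree on B; apply B→AC and equate their AC entries. Rows 1 and 3 agree on AC; apply AC→D and equate their D entries. Row 2 is now all distinguished symbols — the join is lossless.
Dependency preservation: every FD's attributes lie within a single fragment, so each can be enforced locally — preserved.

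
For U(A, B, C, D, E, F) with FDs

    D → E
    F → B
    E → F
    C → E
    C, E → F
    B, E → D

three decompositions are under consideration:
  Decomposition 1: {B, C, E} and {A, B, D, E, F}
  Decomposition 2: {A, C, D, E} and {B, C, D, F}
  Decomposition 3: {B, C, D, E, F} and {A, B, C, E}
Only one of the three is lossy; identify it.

Decomposition 1

Decomposition 1: common = {B, E}, closure = {B, D, E, F} → lossy.
Decomposition 2: common = {C, D}, closure = {B, C, D, E, F} → lossless.
Decomposition 3: common = {B, C, E}, closure = {B, C, D, E, F} → lossless.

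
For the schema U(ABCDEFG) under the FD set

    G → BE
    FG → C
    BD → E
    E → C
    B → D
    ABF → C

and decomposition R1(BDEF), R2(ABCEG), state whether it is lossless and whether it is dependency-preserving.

Lossless test: (BE)⁺ = {BCDE}, which is a superkey of neither fragment — lossy.
Dependency preservation: FG → C; ABF → C are not contained in any single fragment, but the restricted closure of each left-hand side across the fragments still reaches the right-hand side; the remaining FDs each lie inside some fragment. All dependencies are preserved.

lossy but dependency-preserving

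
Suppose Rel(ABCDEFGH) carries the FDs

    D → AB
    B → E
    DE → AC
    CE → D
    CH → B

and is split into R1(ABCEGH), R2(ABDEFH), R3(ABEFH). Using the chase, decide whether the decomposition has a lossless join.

Chase test. Columns are ABCDEFGH; row i has aⱼ where attribute j ∈ Ri, else bᵢⱼ.
Initial tableau (one row per fragment):
  row 1: a1 a2 a3 b14 a5 b16 a7 a8
  row 2: a1 a2 b23 a4 a5 a6 b27 a8
  row 3: a1 a2 b33 b34 a5 a6 b37 a8
No row becomes fully distinguished — the join is lossy.

No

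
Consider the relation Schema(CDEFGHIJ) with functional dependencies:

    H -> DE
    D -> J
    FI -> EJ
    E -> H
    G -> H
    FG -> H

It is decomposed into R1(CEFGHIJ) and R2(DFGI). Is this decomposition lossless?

Yes

Common attributes: R1 ∩ R2 = {FGI}.
Closure of {FGI}: FI → EJ applies, adding EJ; E → H applies, adding H; H → DE applies, adding D. So (FGI)⁺ = {DEFGHIJ}.
This closure contains every attribute of R2, so R1 ∩ R2 → R2. The join is lossless.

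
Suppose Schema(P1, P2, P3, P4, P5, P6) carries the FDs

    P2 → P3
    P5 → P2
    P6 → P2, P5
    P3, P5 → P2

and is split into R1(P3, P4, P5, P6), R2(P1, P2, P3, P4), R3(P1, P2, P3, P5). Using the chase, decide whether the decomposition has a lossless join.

Chase test. Columns are P1, P2, P3, P4, P5, P6; row i has aⱼ where attribute j ∈ Ri, else bᵢⱼ.
Initial tableau (one row per fragment):
  row 1: b11 b12 a3 a4 a5 a6
  row 2: a1 a2 a3 a4 b25 b26
  row 3: a1 a2 a3 b34 a5 b36
Rows 1 and 3 agree on P5; apply P5→P2 and equate their P2 entries.
No row becomes fully distinguished — the join is lossy.

No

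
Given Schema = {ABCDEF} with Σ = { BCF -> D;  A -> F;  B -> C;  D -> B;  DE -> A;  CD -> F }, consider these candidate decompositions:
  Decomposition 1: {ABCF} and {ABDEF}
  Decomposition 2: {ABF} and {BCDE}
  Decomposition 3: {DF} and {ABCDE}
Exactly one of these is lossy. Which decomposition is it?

Decomposition 1: common = {ABF}, closure = {ABCDF} → lossless.
Decomposition 2: common = {B}, closure = {BC} → lossy.
Decomposition 3: common = {D}, closure = {BCDF} → lossless.

Decomposition 2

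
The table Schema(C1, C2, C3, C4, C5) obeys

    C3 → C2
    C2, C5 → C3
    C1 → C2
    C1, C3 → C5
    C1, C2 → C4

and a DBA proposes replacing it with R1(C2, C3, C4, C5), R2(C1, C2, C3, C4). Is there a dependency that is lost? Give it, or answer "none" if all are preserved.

C1, C3 → C5

Check C1, C3 → C5: no single fragment contains all of {C1, C3, C5}, and the restricted closure of {C1, C3} across the fragments never reaches {C5}.
C3 → C2 is preserved.
C2, C5 → C3 is preserved.
C1 → C2 is preserved.
C1, C2 → C4 is preserved.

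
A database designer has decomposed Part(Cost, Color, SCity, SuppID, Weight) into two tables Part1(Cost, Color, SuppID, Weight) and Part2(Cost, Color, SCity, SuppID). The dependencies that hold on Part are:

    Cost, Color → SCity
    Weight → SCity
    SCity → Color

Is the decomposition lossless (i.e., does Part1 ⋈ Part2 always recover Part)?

Yes

Common attributes: Part1 ∩ Part2 = {Cost, Color, SuppID}.
Closure of {Cost, Color, SuppID}: Cost, Color → SCity applies, adding SCity. So (Cost, Color, SuppID)⁺ = {Cost, Color, SCity, SuppID}.
This closure contains every attribute of Part2, so Part1 ∩ Part2 → Part2. The join is lossless.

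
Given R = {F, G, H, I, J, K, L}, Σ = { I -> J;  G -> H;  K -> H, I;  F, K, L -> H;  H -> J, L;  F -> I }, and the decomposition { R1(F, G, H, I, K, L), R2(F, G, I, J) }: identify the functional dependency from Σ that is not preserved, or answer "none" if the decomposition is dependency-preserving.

H -> J, L

Check H → J, L: no single fragment contains all of {H, J, L}, and the restricted closure of {H} across the fragments never reaches {J, L}.
I → J is preserved.
G → H is preserved.
K → H, I is preserved.
F, K, L → H is preserved.
F → I is preserved.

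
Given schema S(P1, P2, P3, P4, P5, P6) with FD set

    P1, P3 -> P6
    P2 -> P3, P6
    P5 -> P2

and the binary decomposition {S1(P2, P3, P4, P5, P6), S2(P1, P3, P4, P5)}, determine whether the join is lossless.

Yes

Common attributes: S1 ∩ S2 = {P3, P4, P5}.
Closure of {P3, P4, P5}: P5 → P2 applies, adding P2; P2 → P3, P6 applies, adding P6. So (P3, P4, P5)⁺ = {P2, P3, P4, P5, P6}.
This closure contains every attribute of S1, so S1 ∩ S2 → S1. The join is lossless.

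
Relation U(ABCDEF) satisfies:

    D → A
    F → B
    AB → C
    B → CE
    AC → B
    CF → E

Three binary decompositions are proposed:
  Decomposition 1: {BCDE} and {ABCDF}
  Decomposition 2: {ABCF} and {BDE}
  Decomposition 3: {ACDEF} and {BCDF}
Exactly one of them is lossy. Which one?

Decomposition 1: common = {BCD}, closure = {ABCDE} → lossless.
Decomposition 2: common = {B}, closure = {BCE} → lossy.
Decomposition 3: common = {CDF}, closure = {ABCDEF} → lossless.

Decomposition 2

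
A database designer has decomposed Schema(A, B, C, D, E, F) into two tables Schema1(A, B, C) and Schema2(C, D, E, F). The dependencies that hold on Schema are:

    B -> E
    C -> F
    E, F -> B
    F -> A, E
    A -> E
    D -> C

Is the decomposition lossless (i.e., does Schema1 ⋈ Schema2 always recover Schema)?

Common attributes: Schema1 ∩ Schema2 = {C}.
Closure of {C}: C → F applies, adding F; F → A, E applies, adding A, E; E, F → B applies, adding B. So (C)⁺ = {A, B, C, E, F}.
This closure contains every attribute of Schema1, so Schema1 ∩ Schema2 → Schema1. The join is lossless.

Yes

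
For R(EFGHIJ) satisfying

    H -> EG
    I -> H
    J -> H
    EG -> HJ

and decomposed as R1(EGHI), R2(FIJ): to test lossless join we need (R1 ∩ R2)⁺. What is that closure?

R1 ∩ R2 = {I}.
I → H applies, adding H
H → EG applies, adding EG
EG → HJ applies, adding J
Closure: {EGHIJ}.

EGHIJ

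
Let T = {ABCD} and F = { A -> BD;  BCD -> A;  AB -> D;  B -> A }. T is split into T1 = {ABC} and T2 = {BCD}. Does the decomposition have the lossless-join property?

Yes

Common attributes: T1 ∩ T2 = {BC}.
Closure of {BC}: B → A applies, adding A; A → BD applies, adding D. So (BC)⁺ = {ABCD}.
This closure contains every attribute of T1, so T1 ∩ T2 → T1. The join is lossless.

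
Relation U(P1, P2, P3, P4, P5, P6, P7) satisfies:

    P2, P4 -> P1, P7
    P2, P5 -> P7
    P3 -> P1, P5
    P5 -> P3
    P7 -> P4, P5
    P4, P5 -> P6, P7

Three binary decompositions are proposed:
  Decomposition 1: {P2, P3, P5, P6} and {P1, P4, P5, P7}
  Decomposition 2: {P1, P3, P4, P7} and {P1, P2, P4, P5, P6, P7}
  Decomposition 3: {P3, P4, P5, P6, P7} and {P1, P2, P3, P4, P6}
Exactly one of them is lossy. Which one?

Decomposition 1

Decomposition 1: common = {P5}, closure = {P1, P3, P5} → lossy.
Decomposition 2: common = {P1, P4, P7}, closure = {P1, P3, P4, P5, P6, P7} → lossless.
Decomposition 3: common = {P3, P4, P6}, closure = {P1, P3, P4, P5, P6, P7} → lossless.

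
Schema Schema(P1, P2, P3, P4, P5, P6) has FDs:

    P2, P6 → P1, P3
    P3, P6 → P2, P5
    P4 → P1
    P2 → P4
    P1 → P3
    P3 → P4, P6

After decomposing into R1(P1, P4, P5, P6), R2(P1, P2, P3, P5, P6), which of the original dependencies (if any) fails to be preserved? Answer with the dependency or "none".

none

P2, P6 → P1, P3 lies within R2.
P3, P6 → P2, P5 lies within R2.
P4 → P1 lies within R1.
P2 → P4: restricted closure across fragments reaches P4.
P1 → P3 lies within R2.
P3 → P4, P6: restricted closure across fragments reaches P4, P6.
Every dependency is enforceable on the fragments, so the decomposition is dependency-preserving.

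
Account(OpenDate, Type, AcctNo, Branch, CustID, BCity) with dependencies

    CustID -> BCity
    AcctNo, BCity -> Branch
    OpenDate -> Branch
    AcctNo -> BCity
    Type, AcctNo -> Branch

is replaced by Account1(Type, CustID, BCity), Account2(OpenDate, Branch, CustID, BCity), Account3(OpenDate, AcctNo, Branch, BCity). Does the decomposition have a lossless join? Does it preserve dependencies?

lossy but dependency-preserving

Lossless test (chase): applying each FD to every pair of rows produces no changes in the tableau, so no row becomes fully distinguished — the join is lossy.
Dependency preservation: Type, AcctNo → Branch is not contained in any single fragment, but the restricted closure of its left-hand side across the fragments still reaches the right-hand side; the remaining FDs each lie inside some fragment. All dependencies are preserved.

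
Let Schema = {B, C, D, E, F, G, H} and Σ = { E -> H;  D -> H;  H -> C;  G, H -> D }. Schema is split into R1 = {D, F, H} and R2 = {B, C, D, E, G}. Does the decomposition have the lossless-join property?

Common attributes: R1 ∩ R2 = {D}.
Closure of {D}: D → H applies, adding H; H → C applies, adding C. So (D)⁺ = {C, D, H}.
The closure contains neither all of R1 = {D, F, H} nor all of R2 = {B, C, D, E, G}, so the common attributes are not a superkey of either fragment. The join is lossy.

No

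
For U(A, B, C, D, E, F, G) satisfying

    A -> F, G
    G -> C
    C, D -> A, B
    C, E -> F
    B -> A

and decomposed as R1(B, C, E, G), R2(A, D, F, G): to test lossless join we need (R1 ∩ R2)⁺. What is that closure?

R1 ∩ R2 = {G}.
G → C applies, adding C
Closure: {C, G}.

C, G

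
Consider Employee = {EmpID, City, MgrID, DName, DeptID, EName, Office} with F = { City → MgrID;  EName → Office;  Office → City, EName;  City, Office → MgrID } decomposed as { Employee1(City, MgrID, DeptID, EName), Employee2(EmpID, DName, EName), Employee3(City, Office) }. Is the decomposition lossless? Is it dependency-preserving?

Lossless test (chase): Rows 1 and 3 agree on City; apply City→MgrID and equate their MgrID entries. Rows 1 and 2 agree on EName; apply EName→Office and equate their Office entries. Rows 1 and 2 agree on Office; apply Office→City, EName and equate their City, EName entries. Rows 1 and 2 agree on City, Office; apply City, Office→MgrID and equate their MgrID entries. No row becomes fully distinguished — the join is lossy.
Dependency preservation: the restricted closure of {EName} across the fragments never reaches {Office}, so EName → Office cannot be enforced without a join — not preserved.

lossy and not dependency-preserving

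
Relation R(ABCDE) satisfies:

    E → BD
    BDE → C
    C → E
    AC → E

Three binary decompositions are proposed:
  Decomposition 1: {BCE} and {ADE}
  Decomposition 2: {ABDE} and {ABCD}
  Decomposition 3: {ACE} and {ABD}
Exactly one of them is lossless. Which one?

Decomposition 1

Decomposition 1: common = {E}, closure = {BCDE} → lossless.
Decomposition 2: common = {ABD}, closure = {ABD} → lossy.
Decomposition 3: common = {A}, closure = {A} → lossy.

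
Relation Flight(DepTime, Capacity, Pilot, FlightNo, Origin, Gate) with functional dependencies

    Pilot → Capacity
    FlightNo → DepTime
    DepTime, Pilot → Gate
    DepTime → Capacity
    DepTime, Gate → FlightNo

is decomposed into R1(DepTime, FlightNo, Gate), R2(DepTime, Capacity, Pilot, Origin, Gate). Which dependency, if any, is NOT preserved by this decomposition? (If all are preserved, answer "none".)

Pilot → Capacity lies within R2.
FlightNo → DepTime lies within R1.
DepTime, Pilot → Gate lies within R2.
DepTime → Capacity lies within R2.
DepTime, Gate → FlightNo lies within R1.
Every dependency is enforceable on the fragments, so the decomposition is dependency-preserving.

none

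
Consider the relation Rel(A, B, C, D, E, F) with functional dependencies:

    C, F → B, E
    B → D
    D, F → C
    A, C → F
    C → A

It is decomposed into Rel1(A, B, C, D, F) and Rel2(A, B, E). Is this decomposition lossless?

No

Common attributes: Rel1 ∩ Rel2 = {A, B}.
Closure of {A, B}: B → D applies, adding D. So (A, B)⁺ = {A, B, D}.
The closure contains neither all of Rel1 = {A, B, C, D, F} nor all of Rel2 = {A, B, E}, so the common attributes are not a superkey of either fragment. The join is lossy.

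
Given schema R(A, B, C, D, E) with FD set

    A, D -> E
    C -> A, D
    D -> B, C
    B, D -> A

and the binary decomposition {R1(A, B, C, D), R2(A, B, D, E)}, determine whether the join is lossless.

Yes

Common attributes: R1 ∩ R2 = {A, B, D}.
Closure of {A, B, D}: A, D → E applies, adding E; D → B, C applies, adding C. So (A, B, D)⁺ = {A, B, C, D, E}.
This closure contains every attribute of R1, so R1 ∩ R2 → R1. The join is lossless.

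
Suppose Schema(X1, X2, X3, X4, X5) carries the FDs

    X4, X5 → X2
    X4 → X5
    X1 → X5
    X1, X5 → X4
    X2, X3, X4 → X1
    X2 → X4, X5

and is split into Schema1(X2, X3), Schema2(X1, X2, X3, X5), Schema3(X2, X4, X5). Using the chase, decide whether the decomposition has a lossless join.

Yes

Chase test. Columns are X1, X2, X3, X4, X5; row i has aⱼ where attribute j ∈ Schemai, else bᵢⱼ.
Initial tableau (one row per fragment):
  row 1: b11 a2 a3 b14 b15
  row 2: a1 a2 a3 b24 a5
  row 3: b31 a2 b33 a4 a5
Rows 1 and 2 agree on X2; apply X2→X4, X5 and equate their X4, X5 entries.
Rows 1 and 3 agree on X2; apply X2→X4, X5 and equate their X4, X5 entries.
Rows 1 and 2 agree on X2, X3, X4; apply X2, X3, X4→X1 and equate their X1 entries.
Row 1 is now all distinguished symbols — the join is lossless.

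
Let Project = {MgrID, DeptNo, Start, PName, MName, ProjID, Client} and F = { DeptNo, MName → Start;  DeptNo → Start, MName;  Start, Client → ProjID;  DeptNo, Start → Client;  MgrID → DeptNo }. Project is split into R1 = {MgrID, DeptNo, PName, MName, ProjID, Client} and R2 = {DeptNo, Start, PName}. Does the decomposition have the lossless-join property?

Yes

Common attributes: R1 ∩ R2 = {DeptNo, PName}.
Closure of {DeptNo, PName}: DeptNo → Start, MName applies, adding Start, MName; DeptNo, Start → Client applies, adding Client; Start, Client → ProjID applies, adding ProjID. So (DeptNo, PName)⁺ = {DeptNo, Start, PName, MName, ProjID, Client}.
This closure contains every attribute of R2, so R1 ∩ R2 → R2. The join is lossless.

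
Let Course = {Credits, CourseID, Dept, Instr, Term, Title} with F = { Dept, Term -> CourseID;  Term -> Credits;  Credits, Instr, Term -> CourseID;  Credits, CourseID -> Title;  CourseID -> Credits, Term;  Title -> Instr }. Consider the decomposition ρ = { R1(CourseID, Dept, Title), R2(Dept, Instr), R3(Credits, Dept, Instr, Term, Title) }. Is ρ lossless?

No

Chase test. Columns are Credits, CourseID, Dept, Instr, Term, Title; row i has aⱼ where attribute j ∈ Ri, else bᵢⱼ.
Initial tableau (one row per fragment):
  row 1: b11 a2 a3 b14 b15 a6
  row 2: b21 b22 a3 a4 b25 b26
  row 3: a1 b32 a3 a4 a5 a6
Rows 1 and 3 agree on Title; apply Title→Instr and equate their Instr entries.
No row becomes fully distinguished — the join is lossy.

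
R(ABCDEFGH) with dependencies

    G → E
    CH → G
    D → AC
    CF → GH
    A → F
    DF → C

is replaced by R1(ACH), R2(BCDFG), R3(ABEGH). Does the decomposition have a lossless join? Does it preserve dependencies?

lossy and not dependency-preserving

Lossless test (chase): Rows 2 and 3 agree on G; apply G→E and equate their E entries. Rows 1 and 3 agree on A; apply A→F and equate their F entries. No row becomes fully distinguished — the join is lossy.
Dependency preservation: the restricted closure of {CH} across the fragments never reaches {G}, so CH → G cannot be enforced without a join — not preserved.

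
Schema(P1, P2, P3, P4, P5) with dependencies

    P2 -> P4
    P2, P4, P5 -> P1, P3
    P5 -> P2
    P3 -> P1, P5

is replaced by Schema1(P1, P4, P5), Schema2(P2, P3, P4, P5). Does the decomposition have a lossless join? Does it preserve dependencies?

lossless and dependency-preserving

Lossless test: (P4, P5)⁺ = {P1, P2, P3, P4, P5}, which contains all of one fragment — lossless.
Dependency preservation: P2, P4, P5 → P1, P3; P3 → P1, P5 are not contained in any single fragment, but the restricted closure of each left-hand side across the fragments still reaches the right-hand side; the remaining FDs each lie inside some fragment. All dependencies are preserved.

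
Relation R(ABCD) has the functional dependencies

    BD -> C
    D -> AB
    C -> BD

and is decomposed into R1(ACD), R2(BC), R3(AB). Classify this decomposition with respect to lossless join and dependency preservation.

lossless and dependency-preserving

Lossless test (chase): Rows 1 and 2 agree on C; apply C→BD and equate their BD entries. Rows 1 and 2 agree on D; apply D→AB and equate their AB entries. Row 1 is now all distinguished symbols — the join is lossless.
Dependency preservation: BD → C; D → AB; C → BD are not contained in any single fragment, but the restricted closure of each left-hand side across the fragments still reaches the right-hand side; the remaining FDs each lie inside some fragment. All dependencies are preserved.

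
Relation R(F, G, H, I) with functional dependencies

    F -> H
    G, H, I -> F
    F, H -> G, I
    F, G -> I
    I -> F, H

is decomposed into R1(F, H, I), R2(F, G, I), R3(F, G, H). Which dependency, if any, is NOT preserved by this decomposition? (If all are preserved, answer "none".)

none

F → H lies within R1.
G, H, I → F: restricted closure across fragments reaches F.
F, H → G, I: restricted closure across fragments reaches G, I.
F, G → I lies within R2.
I → F, H lies within R1.
Every dependency is enforceable on the fragments, so the decomposition is dependency-preserving.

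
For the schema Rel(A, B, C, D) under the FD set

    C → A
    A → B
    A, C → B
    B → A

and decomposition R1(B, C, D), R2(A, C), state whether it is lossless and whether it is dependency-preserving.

lossless but not dependency-preserving

Lossless test: (C)⁺ = {A, B, C}, which contains all of one fragment — lossless.
Dependency preservation: the restricted closure of {A} across the fragments never reaches {B}, so A → B cannot be enforced without a join — not preserved.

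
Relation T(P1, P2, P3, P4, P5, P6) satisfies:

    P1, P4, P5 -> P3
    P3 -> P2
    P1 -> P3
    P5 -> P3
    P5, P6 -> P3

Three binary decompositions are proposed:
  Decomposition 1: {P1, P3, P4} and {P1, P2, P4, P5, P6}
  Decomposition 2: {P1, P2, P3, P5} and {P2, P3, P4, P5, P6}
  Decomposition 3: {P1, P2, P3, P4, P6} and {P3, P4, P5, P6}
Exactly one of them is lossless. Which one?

Decomposition 1: common = {P1, P4}, closure = {P1, P2, P3, P4} → lossless.
Decomposition 2: common = {P2, P3, P5}, closure = {P2, P3, P5} → lossy.
Decomposition 3: common = {P3, P4, P6}, closure = {P2, P3, P4, P6} → lossy.

Decomposition 1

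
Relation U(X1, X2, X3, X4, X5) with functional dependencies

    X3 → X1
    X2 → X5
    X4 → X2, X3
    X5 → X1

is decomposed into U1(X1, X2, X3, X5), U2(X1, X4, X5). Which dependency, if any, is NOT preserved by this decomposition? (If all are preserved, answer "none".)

Check X4 → X2, X3: no single fragment contains all of {X2, X3, X4}, and the restricted closure of {X4} across the fragments never reaches {X2, X3}.
X3 → X1 is preserved.
X2 → X5 is preserved.
X5 → X1 is preserved.

X4 → X2, X3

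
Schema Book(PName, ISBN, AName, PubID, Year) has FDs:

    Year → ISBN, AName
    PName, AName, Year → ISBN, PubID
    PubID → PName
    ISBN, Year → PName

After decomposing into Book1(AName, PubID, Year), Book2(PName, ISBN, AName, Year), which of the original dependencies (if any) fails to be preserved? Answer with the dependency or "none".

Check PubID → PName: no single fragment contains all of {PName, PubID}, and the restricted closure of {PubID} across the fragments never reaches {PName}.
Year → ISBN, AName is preserved.
PName, AName, Year → ISBN, PubID is preserved.
ISBN, Year → PName is preserved.

PubID → PName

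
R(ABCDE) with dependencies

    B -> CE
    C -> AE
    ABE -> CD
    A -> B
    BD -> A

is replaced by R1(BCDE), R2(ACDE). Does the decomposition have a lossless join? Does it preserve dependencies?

lossless and dependency-preserving

Lossless test: (CDE)⁺ = {ABCDE}, which contains all of one fragment — lossless.
Dependency preservation: ABE → CD; A → B; BD → A are not contained in any single fragment, but the restricted closure of each left-hand side across the fragments still reaches the right-hand side; the remaining FDs each lie inside some fragment. All dependencies are preserved.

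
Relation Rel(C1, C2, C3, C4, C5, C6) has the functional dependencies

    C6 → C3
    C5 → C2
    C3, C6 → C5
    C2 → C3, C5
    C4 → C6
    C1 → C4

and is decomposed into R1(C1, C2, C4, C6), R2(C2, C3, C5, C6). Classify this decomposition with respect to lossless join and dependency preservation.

lossless and dependency-preserving

Lossless test: (C2, C6)⁺ = {C2, C3, C5, C6}, which contains all of one fragment — lossless.
Dependency preservation: every FD's attributes lie within a single fragment, so each can be enforced locally — preserved.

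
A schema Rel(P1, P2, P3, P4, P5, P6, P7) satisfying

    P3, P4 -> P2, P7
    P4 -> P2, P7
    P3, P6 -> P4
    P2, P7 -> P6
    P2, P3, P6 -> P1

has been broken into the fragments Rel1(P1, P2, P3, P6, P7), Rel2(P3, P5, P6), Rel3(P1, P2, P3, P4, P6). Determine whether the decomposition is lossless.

Yes

Chase test. Columns are P1, P2, P3, P4, P5, P6, P7; row i has aⱼ where attribute j ∈ Reli, else bᵢⱼ.
Initial tableau (one row per fragment):
  row 1: a1 a2 a3 b14 b15 a6 a7
  row 2: b21 b22 a3 b24 a5 a6 b27
  row 3: a1 a2 a3 a4 b35 a6 b37
Rows 1 and 2 agree on P3, P6; apply P3, P6→P4 and equate their P4 entries.
Rows 1 and 3 agree on P3, P6; apply P3, P6→P4 and equate their P4 entries.
Rows 1 and 2 agree on P3, P4; apply P3, P4→P2, P7 and equate their P2, P7 entries.
Rows 1 and 3 agree on P3, P4; apply P3, P4→P2, P7 and equate their P2, P7 entries.
Rows 1 and 2 agree on P2, P3, P6; apply P2, P3, P6→P1 and equate their P1 entries.
Row 2 is now all distinguished symbols — the join is lossless.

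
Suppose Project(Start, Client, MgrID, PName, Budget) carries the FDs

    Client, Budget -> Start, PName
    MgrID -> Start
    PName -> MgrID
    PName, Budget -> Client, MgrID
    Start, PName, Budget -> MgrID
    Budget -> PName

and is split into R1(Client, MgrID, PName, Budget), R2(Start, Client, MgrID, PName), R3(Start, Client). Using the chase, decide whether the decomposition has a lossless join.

Yes

Chase test. Columns are Start, Client, MgrID, PName, Budget; row i has aⱼ where attribute j ∈ Ri, else bᵢⱼ.
Initial tableau (one row per fragment):
  row 1: b11 a2 a3 a4 a5
  row 2: a1 a2 a3 a4 b25
  row 3: a1 a2 b33 b34 b35
Rows 1 and 2 agree on MgrID; apply MgrID→Start and equate their Start entries.
Row 1 is now all distinguished symbols — the join is lossless.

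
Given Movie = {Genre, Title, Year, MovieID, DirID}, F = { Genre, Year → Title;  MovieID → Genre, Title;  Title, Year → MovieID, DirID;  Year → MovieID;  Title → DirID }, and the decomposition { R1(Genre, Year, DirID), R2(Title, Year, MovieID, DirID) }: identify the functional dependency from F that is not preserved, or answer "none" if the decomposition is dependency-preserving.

MovieID → Genre, Title

Check MovieID → Genre, Title: no single fragment contains all of {Genre, Title, MovieID}, and the restricted closure of {MovieID} across the fragments never reaches {Genre, Title}.
Genre, Year → Title is preserved.
Title, Year → MovieID, DirID is preserved.
Year → MovieID is preserved.
Title → DirID is preserved.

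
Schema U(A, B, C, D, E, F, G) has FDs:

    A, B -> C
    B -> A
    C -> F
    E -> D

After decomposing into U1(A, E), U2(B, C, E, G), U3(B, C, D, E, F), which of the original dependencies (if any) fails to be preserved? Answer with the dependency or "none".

Check B → A: no single fragment contains all of {A, B}, and the restricted closure of {B} across the fragments never reaches {A}.
A, B → C is preserved.
C → F is preserved.
E → D is preserved.

B -> A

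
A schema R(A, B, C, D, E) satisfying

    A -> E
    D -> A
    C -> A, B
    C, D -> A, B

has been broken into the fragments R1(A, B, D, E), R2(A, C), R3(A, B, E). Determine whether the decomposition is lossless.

Chase test. Columns are A, B, C, D, E; row i has aⱼ where attribute j ∈ Ri, else bᵢⱼ.
Initial tableau (one row per fragment):
  row 1: a1 a2 b13 a4 a5
  row 2: a1 b22 a3 b24 b25
  row 3: a1 a2 b33 b34 a5
Rows 1 and 2 agree on A; apply A→E and equate their E entries.
No row becomes fully distinguished — the join is lossy.

No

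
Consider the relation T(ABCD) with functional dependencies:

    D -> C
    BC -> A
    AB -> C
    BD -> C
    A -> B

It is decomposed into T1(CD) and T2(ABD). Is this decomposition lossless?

Common attributes: T1 ∩ T2 = {D}.
Closure of {D}: D → C applies, adding C. So (D)⁺ = {CD}.
This closure contains every attribute of T1, so T1 ∩ T2 → T1. The join is lossless.

Yes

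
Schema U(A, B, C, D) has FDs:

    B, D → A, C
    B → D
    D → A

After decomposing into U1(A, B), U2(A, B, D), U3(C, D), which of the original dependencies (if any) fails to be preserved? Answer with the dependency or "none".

B, D → A, C

Check B, D → A, C: no single fragment contains all of {A, B, C, D}, and the restricted closure of {B, D} across the fragments never reaches {A, C}.
B → D is preserved.
D → A is preserved.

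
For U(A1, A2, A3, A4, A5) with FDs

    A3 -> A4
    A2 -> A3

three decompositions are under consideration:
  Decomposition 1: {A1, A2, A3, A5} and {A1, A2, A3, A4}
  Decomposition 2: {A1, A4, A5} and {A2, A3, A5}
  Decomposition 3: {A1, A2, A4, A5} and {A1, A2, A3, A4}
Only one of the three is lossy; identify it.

Decomposition 2

Decomposition 1: common = {A1, A2, A3}, closure = {A1, A2, A3, A4} → lossless.
Decomposition 2: common = {A5}, closure = {A5} → lossy.
Decomposition 3: common = {A1, A2, A4}, closure = {A1, A2, A3, A4} → lossless.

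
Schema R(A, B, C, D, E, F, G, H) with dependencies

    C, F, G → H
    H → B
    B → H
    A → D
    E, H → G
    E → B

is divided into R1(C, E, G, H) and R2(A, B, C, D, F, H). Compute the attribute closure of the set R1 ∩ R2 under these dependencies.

B, C, H

R1 ∩ R2 = {C, H}.
H → B applies, adding B
Closure: {B, C, H}.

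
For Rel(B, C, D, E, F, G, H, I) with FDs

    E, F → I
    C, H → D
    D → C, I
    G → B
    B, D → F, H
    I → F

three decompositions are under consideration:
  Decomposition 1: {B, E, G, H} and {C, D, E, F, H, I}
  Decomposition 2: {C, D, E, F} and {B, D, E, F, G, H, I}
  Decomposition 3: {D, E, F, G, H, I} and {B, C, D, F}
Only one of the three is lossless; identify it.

Decomposition 2

Decomposition 1: common = {E, H}, closure = {E, H} → lossy.
Decomposition 2: common = {D, E, F}, closure = {C, D, E, F, I} → lossless.
Decomposition 3: common = {D, F}, closure = {C, D, F, I} → lossy.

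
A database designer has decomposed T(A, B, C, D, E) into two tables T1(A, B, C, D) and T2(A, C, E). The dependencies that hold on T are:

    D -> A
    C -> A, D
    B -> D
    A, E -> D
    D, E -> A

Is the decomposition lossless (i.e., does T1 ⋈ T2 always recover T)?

No

Common attributes: T1 ∩ T2 = {A, C}.
Closure of {A, C}: C → A, D applies, adding D. So (A, C)⁺ = {A, C, D}.
The closure contains neither all of T1 = {A, B, C, D} nor all of T2 = {A, C, E}, so the common attributes are not a superkey of either fragment. The join is lossy.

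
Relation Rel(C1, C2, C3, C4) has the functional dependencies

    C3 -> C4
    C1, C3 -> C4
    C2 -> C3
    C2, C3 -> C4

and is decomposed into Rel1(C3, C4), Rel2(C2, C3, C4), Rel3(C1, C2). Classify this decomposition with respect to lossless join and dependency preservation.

Lossless test (chase): Rows 2 and 3 agree on C2; apply C2→C3 and equate their C3 entries. Rows 2 and 3 agree on C2, C3; apply C2, C3→C4 and equate their C4 entries. Row 3 is now all distinguished symbols — the join is lossless.
Dependency preservation: C1, C3 → C4 is not contained in any single fragment, but the restricted closure of its left-hand side across the fragments still reaches the right-hand side; the remaining FDs each lie inside some fragment. All dependencies are preserved.

lossless and dependency-preserving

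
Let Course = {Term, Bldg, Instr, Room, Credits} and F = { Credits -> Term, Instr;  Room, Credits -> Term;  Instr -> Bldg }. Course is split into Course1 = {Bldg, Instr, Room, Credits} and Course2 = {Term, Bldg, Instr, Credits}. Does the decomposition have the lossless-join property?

Common attributes: Course1 ∩ Course2 = {Bldg, Instr, Credits}.
Closure of {Bldg, Instr, Credits}: Credits → Term, Instr applies, adding Term. So (Bldg, Instr, Credits)⁺ = {Term, Bldg, Instr, Credits}.
This closure contains every attribute of Course2, so Course1 ∩ Course2 → Course2. The join is lossless.

Yes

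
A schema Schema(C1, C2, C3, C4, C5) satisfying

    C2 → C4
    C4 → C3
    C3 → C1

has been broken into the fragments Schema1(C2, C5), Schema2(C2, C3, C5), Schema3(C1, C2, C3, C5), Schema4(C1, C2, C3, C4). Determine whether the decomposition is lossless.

Chase test. Columns are C1, C2, C3, C4, C5; row i has aⱼ where attribute j ∈ Schemai, else bᵢⱼ.
Initial tableau (one row per fragment):
  row 1: b11 a2 b13 b14 a5
  row 2: b21 a2 a3 b24 a5
  row 3: a1 a2 a3 b34 a5
  row 4: a1 a2 a3 a4 b45
Rows 1 and 2 agree on C2; apply C2→C4 and equate their C4 entries.
Rows 1 and 3 agree on C2; apply C2→C4 and equate their C4 entries.
Rows 1 and 4 agree on C2; apply C2→C4 and equate their C4 entries.
Rows 1 and 2 agree on C4; apply C4→C3 and equate their C3 entries.
Rows 1 and 2 agree on C3; apply C3→C1 and equate their C1 entries.
Rows 1 and 3 agree on C3; apply C3→C1 and equate their C1 entries.
Row 1 is now all distinguished symbols — the join is lossless.

Yes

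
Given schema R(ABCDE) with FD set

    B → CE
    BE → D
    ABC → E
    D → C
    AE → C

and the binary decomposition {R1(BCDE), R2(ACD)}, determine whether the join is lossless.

No

Common attributes: R1 ∩ R2 = {CD}.
No dependency enlarges {CD}, so (CD)⁺ = {CD}.
The closure contains neither all of R1 = {BCDE} nor all of R2 = {ACD}, so the common attributes are not a superkey of either fragment. The join is lossy.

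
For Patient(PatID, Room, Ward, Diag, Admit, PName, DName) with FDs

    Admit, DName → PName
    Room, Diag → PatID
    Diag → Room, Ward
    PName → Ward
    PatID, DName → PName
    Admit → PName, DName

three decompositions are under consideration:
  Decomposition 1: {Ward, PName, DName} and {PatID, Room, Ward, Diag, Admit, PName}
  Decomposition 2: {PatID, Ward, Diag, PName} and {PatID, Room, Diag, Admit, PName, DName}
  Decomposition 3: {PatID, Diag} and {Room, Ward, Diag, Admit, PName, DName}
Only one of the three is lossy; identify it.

Decomposition 1: common = {Ward, PName}, closure = {Ward, PName} → lossy.
Decomposition 2: common = {PatID, Diag, PName}, closure = {PatID, Room, Ward, Diag, PName} → lossless.
Decomposition 3: common = {Diag}, closure = {PatID, Room, Ward, Diag} → lossless.

Decomposition 1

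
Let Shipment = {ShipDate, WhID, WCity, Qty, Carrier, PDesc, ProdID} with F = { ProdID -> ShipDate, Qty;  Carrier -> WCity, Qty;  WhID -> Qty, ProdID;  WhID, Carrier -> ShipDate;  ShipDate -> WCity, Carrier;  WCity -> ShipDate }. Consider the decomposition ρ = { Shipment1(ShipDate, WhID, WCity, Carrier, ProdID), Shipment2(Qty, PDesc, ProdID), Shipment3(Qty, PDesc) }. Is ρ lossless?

No

Chase test. Columns are ShipDate, WhID, WCity, Qty, Carrier, PDesc, ProdID; row i has aⱼ where attribute j ∈ Shipmenti, else bᵢⱼ.
Initial tableau (one row per fragment):
  row 1: a1 a2 a3 b14 a5 b16 a7
  row 2: b21 b22 b23 a4 b25 a6 a7
  row 3: b31 b32 b33 a4 b35 a6 b37
Rows 1 and 2 agree on ProdID; apply ProdID→ShipDate, Qty and equate their ShipDate, Qty entries.
Rows 1 and 2 agree on ShipDate; apply ShipDate→WCity, Carrier and equate their WCity, Carrier entries.
No row becomes fully distinguished — the join is lossy.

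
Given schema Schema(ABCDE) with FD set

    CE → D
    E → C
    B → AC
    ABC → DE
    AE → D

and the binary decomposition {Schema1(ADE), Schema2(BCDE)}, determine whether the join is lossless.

Common attributes: Schema1 ∩ Schema2 = {DE}.
Closure of {DE}: E → C applies, adding C. So (DE)⁺ = {CDE}.
The closure contains neither all of Schema1 = {ADE} nor all of Schema2 = {BCDE}, so the common attributes are not a superkey of either fragment. The join is lossy.

No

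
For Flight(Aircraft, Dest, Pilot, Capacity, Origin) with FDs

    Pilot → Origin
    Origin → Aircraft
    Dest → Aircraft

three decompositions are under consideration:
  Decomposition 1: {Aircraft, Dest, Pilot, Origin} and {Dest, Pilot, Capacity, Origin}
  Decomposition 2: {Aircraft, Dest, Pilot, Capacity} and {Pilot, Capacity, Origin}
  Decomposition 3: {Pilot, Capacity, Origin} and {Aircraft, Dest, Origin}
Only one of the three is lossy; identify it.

Decomposition 3

Decomposition 1: common = {Dest, Pilot, Origin}, closure = {Aircraft, Dest, Pilot, Origin} → lossless.
Decomposition 2: common = {Pilot, Capacity}, closure = {Aircraft, Pilot, Capacity, Origin} → lossless.
Decomposition 3: common = {Origin}, closure = {Aircraft, Origin} → lossy.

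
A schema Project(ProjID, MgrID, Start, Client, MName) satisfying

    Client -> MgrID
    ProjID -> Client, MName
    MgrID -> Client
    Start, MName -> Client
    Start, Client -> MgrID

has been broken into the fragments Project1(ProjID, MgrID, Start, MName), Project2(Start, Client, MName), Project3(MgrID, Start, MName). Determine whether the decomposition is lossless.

Chase test. Columns are ProjID, MgrID, Start, Client, MName; row i has aⱼ where attribute j ∈ Projecti, else bᵢⱼ.
Initial tableau (one row per fragment):
  row 1: a1 a2 a3 b14 a5
  row 2: b21 b22 a3 a4 a5
  row 3: b31 a2 a3 b34 a5
Rows 1 and 3 agree on MgrID; apply MgrID→Client and equate their Client entries.
Rows 1 and 2 agree on Start, MName; apply Start, MName→Client and equate their Client entries.
Rows 1 and 2 agree on Start, Client; apply Start, Client→MgrID and equate their MgrID entries.
Row 1 is now all distinguished symbols — the join is lossless.

Yes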